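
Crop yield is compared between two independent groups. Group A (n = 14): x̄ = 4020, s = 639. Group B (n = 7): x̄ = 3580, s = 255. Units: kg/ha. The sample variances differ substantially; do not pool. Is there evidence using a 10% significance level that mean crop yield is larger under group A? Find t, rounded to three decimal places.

2.244

Let group 1 = group A, group 2 = group B. H0: μ_1 = μ_2; H1: μ_1 > μ_2 (Welch's two-sample t-test, right-tailed).
t = (x̄_1 − x̄_2)/√(s_1²/n_1 + s_2²/n_2) = (4020 − 3580)/√(639²/14 + 255²/7) = 2.244
Welch–Satterthwaite df ≈ 18.53
p-value = P(T ≥ 2.244) ≈ 0.0186
Since p ≈ 0.0186 < α = 0.1, reject H0; the data support H1.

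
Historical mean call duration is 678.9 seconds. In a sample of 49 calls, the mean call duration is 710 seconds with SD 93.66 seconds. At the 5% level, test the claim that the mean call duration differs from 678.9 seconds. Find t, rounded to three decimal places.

2.324

H0: μ = 678.9; H1: μ ≠ 678.9 (one-sample t-test, two-sided).
t = (x̄ − μ₀)/(s/√n) = (710 − 678.9)/(93.66/√49) = 2.324
df = n − 1 = 48
Two-sided p-value ≈ 0.024
Since p ≈ 0.024 < α = 0.05, reject H0; the data support H1.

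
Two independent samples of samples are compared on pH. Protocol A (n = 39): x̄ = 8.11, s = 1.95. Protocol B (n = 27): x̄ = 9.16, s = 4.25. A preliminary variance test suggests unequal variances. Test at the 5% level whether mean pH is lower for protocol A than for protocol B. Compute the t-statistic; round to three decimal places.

-1.199

Let group 1 = protocol A, group 2 = protocol B. H0: μ_1 = μ_2; H1: μ_1 < μ_2 (Welch's two-sample t-test, left-tailed).
t = (x̄_1 − x̄_2)/√(s_1²/n_1 + s_2²/n_2) = (8.11 − 9.16)/√(1.95²/39 + 4.25²/27) = -1.199
Welch–Satterthwaite df ≈ 33.64
p-value = P(T ≤ -1.199) ≈ 0.1194
Since p ≈ 0.1194 > α = 0.05, fail to reject H0; the evidence is not statistically significant.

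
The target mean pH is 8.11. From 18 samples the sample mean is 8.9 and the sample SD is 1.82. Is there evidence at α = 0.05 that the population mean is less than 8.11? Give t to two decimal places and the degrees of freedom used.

H0: μ = 8.11; H1: μ < 8.11 (one-sample t-test, left-tailed).
t = (x̄ − μ₀)/(s/√n) = (8.9 − 8.11)/(1.82/√18) = 1.84
df = n − 1 = 17
p-value = P(T ≤ 1.84) ≈ 0.958
Since p ≈ 0.958 > α = 0.05, fail to reject H0; the data do not provide sufficient evidence against H0.

t = 1.84, df = 17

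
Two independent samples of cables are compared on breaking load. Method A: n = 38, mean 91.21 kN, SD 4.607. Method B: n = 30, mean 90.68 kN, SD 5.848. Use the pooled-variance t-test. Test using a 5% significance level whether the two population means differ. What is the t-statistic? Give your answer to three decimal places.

Let group 1 = method A, group 2 = method B. H0: μ_1 = μ_2; H1: μ_1 ≠ μ_2 (two-sample pooled-variance t-test, two-sided).
s_p² = [(38−1)·4.607² + (30−1)·5.848²]/(38+30−2) = 26.9254
t = (91.21 − 90.68)/√[26.9254·(1/38 + 1/30)] = 0.418
df = n₁ + n₂ − 2 = 66
Two-sided p-value ≈ 0.6772
Since p ≈ 0.6772 > α = 0.05, fail to reject H0; the data do not provide sufficient evidence against H0.

0.418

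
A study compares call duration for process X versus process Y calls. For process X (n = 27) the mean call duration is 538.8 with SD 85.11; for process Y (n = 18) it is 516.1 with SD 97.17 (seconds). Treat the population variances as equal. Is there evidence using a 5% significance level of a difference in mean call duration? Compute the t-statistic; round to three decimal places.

0.828

Let group 1 = process X, group 2 = process Y. H0: μ_1 = μ_2; H1: μ_1 ≠ μ_2 (two-sample pooled-variance t-test, two-sided).
s_p² = [(27−1)·85.11² + (18−1)·97.17²]/(27+18−2) = 8112.81
t = (538.8 − 516.1)/√[8112.81·(1/27 + 1/18)] = 0.828
df = n₁ + n₂ − 2 = 43
Two-sided p-value ≈ 0.412
Since p ≈ 0.412 > α = 0.05, fail to reject H0; the data do not provide sufficient evidence against H0.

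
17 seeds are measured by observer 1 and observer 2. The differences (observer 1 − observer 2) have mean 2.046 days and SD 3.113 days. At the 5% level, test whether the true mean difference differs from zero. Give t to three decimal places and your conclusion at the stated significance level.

H0: μ_d = 0; H1: μ_d ≠ 0 (paired t-test on the differences, two-sided).
t = d̄/(s_d/√n) = 2.046/(3.113/√17) = 2.710
df = n − 1 = 16
Two-sided p-value ≈ 0.015
Since p ≈ 0.015 < α = 0.05, reject H0; the data support H1.

t = 2.710; reject H0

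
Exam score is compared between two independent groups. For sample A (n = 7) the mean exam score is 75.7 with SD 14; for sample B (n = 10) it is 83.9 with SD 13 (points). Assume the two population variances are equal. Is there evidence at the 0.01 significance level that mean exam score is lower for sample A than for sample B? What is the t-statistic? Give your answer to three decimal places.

Let group 1 = sample A, group 2 = sample B. H0: μ_1 = μ_2; H1: μ_1 < μ_2 (two-sample pooled-variance t-test, left-tailed).
s_p² = [(7−1)·14² + (10−1)·13²]/(7+10−2) = 179.8
t = (75.7 − 83.9)/√[179.8·(1/7 + 1/10)] = -1.241
df = n₁ + n₂ − 2 = 15
p-value = P(T ≤ -1.241) ≈ 0.1168
Since p ≈ 0.1168 > α = 0.01, fail to reject H0; the evidence is not statistically significant.

-1.241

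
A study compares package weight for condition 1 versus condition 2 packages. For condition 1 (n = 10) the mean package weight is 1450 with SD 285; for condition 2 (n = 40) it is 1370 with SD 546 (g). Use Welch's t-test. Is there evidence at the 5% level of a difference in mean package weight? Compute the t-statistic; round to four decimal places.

Let group 1 = condition 1, group 2 = condition 2. H0: μ_1 = μ_2; H1: μ_1 ≠ μ_2 (Welch's two-sample t-test, two-sided).
t = (x̄_1 − x̄_2)/√(s_1²/n_1 + s_2²/n_2) = (1450 − 1370)/√(285²/10 + 546²/40) = 0.6410
Welch–Satterthwaite df ≈ 27.71
Two-sided p-value ≈ 0.527
Since p ≈ 0.527 > α = 0.05, fail to reject H0; the data do not provide sufficient evidence against H0.

0.6410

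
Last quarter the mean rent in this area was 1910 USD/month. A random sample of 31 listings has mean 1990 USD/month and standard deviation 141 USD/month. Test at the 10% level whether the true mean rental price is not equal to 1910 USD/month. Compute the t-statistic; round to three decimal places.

H0: μ = 1910; H1: μ ≠ 1910 (one-sample t-test, two-sided).
t = (x̄ − μ₀)/(s/√n) = (1990 − 1910)/(141/√31) = 3.159
df = n − 1 = 30
Two-sided p-value ≈ 0.004
Since p ≈ 0.004 < α = 0.1, reject H0; the evidence is statistically significant.

3.159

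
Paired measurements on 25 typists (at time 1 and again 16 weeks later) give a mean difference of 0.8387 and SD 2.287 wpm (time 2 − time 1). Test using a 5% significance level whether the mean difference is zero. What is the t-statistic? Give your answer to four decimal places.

1.8336

H0: μ_d = 0; H1: μ_d ≠ 0 (paired t-test on the differences, two-sided).
t = d̄/(s_d/√n) = 0.8387/(2.287/√25) = 1.8336
df = n − 1 = 24
Two-sided p-value ≈ 0.079
Since p ≈ 0.079 > α = 0.05, fail to reject H0; the data do not provide sufficient evidence against H0.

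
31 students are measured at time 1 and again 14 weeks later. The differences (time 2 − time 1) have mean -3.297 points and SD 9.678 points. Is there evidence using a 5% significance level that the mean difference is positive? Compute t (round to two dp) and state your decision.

H0: μ_d = 0; H1: μ_d > 0 (paired t-test on the differences, right-tailed).
t = d̄/(s_d/√n) = -3.297/(9.678/√31) = -1.90
df = n − 1 = 30
p-value = P(T ≥ -1.90) ≈ 0.966
Since p ≈ 0.966 > α = 0.05, fail to reject H0; the data do not provide sufficient evidence against H0.

t = -1.90; fail to reject H0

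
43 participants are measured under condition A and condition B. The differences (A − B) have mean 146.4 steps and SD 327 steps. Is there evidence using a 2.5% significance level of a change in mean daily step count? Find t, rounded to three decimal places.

H0: μ_d = 0; H1: μ_d ≠ 0 (paired t-test on the differences, two-sided).
t = d̄/(s_d/√n) = 146.4/(327/√43) = 2.936
df = n − 1 = 42
Two-sided p-value ≈ 0.0054
Since p ≈ 0.0054 < α = 0.025, reject H0; the data support H1.

2.936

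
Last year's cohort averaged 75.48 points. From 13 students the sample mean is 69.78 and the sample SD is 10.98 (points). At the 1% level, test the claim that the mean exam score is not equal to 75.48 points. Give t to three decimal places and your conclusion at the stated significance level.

H0: μ = 75.48; H1: μ ≠ 75.48 (one-sample t-test, two-sided).
t = (x̄ − μ₀)/(s/√n) = (69.78 − 75.48)/(10.98/√13) = -1.872
df = n − 1 = 12
Two-sided p-value ≈ 0.086
Since p ≈ 0.086 > α = 0.01, fail to reject H0; the evidence is not statistically significant.

t = -1.872; fail to reject H0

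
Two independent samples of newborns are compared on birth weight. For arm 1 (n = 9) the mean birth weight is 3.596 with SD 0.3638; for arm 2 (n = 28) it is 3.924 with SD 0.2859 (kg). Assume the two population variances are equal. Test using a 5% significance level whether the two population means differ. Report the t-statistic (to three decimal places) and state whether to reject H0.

t = -2.802; reject H0

Let group 1 = arm 1, group 2 = arm 2. H0: μ_1 = μ_2; H1: μ_1 ≠ μ_2 (two-sample pooled-variance t-test, two-sided).
s_p² = [(9−1)·0.3638² + (28−1)·0.2859²]/(9+28−2) = 0.0933072
t = (3.596 − 3.924)/√[0.0933072·(1/9 + 1/28)] = -2.802
df = n₁ + n₂ − 2 = 35
Two-sided p-value ≈ 0.008
Since p ≈ 0.008 < α = 0.05, reject H0; the evidence is statistically significant.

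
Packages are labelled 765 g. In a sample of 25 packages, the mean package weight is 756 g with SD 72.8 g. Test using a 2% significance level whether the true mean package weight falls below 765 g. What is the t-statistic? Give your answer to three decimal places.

-0.618

H0: μ = 765; H1: μ < 765 (one-sample t-test, left-tailed).
t = (x̄ − μ₀)/(s/√n) = (756 − 765)/(72.8/√25) = -0.618
df = n − 1 = 24
p-value = P(T ≤ -0.618) ≈ 0.2712
Since p ≈ 0.2712 > α = 0.02, fail to reject H0; the data do not provide sufficient evidence against H0.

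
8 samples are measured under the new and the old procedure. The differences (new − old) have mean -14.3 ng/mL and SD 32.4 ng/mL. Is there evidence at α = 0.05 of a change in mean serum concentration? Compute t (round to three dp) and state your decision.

H0: μ_d = 0; H1: μ_d ≠ 0 (paired t-test on the differences, two-sided).
t = d̄/(s_d/√n) = -14.3/(32.4/√8) = -1.248
df = n − 1 = 7
Two-sided p-value ≈ 0.2520
Since p ≈ 0.2520 > α = 0.05, fail to reject H0; the evidence is not statistically significant.

t = -1.248; fail to reject H0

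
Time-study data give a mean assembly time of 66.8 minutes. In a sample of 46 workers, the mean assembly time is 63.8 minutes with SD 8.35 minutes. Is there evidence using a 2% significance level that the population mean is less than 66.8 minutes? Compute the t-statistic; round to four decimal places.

H0: μ = 66.8; H1: μ < 66.8 (one-sample t-test, left-tailed).
t = (x̄ − μ₀)/(s/√n) = (63.8 − 66.8)/(8.35/√46) = -2.4368
df = n − 1 = 45
p-value = P(T ≤ -2.4368) ≈ 0.009
Since p ≈ 0.009 < α = 0.02, reject H0; the data support H1.

-2.4368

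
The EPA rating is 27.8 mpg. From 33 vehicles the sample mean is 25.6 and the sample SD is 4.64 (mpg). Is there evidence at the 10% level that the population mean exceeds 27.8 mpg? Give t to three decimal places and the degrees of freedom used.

t = -2.724, df = 32

H0: μ = 27.8; H1: μ > 27.8 (one-sample t-test, right-tailed).
t = (x̄ − μ₀)/(s/√n) = (25.6 − 27.8)/(4.64/√33) = -2.724
df = n − 1 = 32
p-value = P(T ≥ -2.724) ≈ 0.9948
Since p ≈ 0.9948 > α = 0.1, fail to reject H0; the evidence is not statistically significant.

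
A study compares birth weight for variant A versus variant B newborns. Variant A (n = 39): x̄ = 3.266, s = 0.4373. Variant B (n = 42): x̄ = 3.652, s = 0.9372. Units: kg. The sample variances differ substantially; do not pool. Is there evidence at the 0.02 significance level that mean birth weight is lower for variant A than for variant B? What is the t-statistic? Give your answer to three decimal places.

-2.402

Let group 1 = variant A, group 2 = variant B. H0: μ_1 = μ_2; H1: μ_1 < μ_2 (Welch's two-sample t-test, left-tailed).
t = (x̄_1 − x̄_2)/√(s_1²/n_1 + s_2²/n_2) = (3.266 − 3.652)/√(0.4373²/39 + 0.9372²/42) = -2.402
Welch–Satterthwaite df ≈ 58.98
p-value = P(T ≤ -2.402) ≈ 0.0097
Since p ≈ 0.0097 < α = 0.02, reject H0; the evidence is statistically significant.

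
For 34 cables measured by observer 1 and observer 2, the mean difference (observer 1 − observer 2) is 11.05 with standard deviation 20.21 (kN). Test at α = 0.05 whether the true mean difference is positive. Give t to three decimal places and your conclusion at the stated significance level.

H0: μ_d = 0; H1: μ_d > 0 (paired t-test on the differences, right-tailed).
t = d̄/(s_d/√n) = 11.05/(20.21/√34) = 3.188
df = n − 1 = 33
p-value = P(T ≥ 3.188) ≈ 0.002
Since p ≈ 0.002 < α = 0.05, reject H0; the evidence is statistically significant.

t = 3.188; reject H0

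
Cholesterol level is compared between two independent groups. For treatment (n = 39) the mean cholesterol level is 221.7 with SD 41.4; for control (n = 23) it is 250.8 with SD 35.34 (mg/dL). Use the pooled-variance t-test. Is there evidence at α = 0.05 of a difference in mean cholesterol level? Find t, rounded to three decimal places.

-2.817

Let group 1 = treatment, group 2 = control. H0: μ_1 = μ_2; H1: μ_1 ≠ μ_2 (two-sample pooled-variance t-test, two-sided).
s_p² = [(39−1)·41.4² + (23−1)·35.34²]/(39+23−2) = 1543.44
t = (221.7 − 250.8)/√[1543.44·(1/39 + 1/23)] = -2.817
df = n₁ + n₂ − 2 = 60
Two-sided p-value ≈ 0.007
Since p ≈ 0.007 < α = 0.05, reject H0; the evidence is statistically significant.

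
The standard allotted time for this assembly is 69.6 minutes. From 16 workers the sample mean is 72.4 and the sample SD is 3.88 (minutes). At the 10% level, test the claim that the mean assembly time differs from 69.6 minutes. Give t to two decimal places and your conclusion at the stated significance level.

t = 2.89; reject H0

H0: μ = 69.6; H1: μ ≠ 69.6 (one-sample t-test, two-sided).
t = (x̄ − μ₀)/(s/√n) = (72.4 − 69.6)/(3.88/√16) = 2.89
df = n − 1 = 15
Two-sided p-value ≈ 0.011
Since p ≈ 0.011 < α = 0.1, reject H0; the data support H1.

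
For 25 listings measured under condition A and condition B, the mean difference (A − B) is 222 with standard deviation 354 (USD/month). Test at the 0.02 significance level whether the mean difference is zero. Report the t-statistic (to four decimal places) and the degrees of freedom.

t = 3.1356, df = 24

H0: μ_d = 0; H1: μ_d ≠ 0 (paired t-test on the differences, two-sided).
t = d̄/(s_d/√n) = 222/(354/√25) = 3.1356
df = n − 1 = 24
Two-sided p-value ≈ 0.0045
Since p ≈ 0.0045 < α = 0.02, reject H0; the evidence is statistically significant.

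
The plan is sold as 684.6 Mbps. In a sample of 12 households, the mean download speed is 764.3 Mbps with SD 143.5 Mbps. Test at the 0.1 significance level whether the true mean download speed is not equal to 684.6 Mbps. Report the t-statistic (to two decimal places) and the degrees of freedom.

t = 1.92, df = 11

H0: μ = 684.6; H1: μ ≠ 684.6 (one-sample t-test, two-sided).
t = (x̄ − μ₀)/(s/√n) = (764.3 − 684.6)/(143.5/√12) = 1.92
df = n − 1 = 11
Two-sided p-value ≈ 0.0806
Since p ≈ 0.0806 < α = 0.1, reject H0; the data support H1.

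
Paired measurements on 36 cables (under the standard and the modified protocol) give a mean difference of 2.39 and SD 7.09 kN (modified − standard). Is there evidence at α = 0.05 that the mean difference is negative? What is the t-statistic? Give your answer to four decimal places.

2.0226

H0: μ_d = 0; H1: μ_d < 0 (paired t-test on the differences, left-tailed).
t = d̄/(s_d/√n) = 2.39/(7.09/√36) = 2.0226
df = n − 1 = 35
p-value = P(T ≤ 2.0226) ≈ 0.975
Since p ≈ 0.975 > α = 0.05, fail to reject H0; the evidence is not statistically significant.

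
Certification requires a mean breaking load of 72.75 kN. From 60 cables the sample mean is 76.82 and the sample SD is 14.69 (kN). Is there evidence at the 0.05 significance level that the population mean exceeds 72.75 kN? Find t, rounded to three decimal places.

2.146

H0: μ = 72.75; H1: μ > 72.75 (one-sample t-test, right-tailed).
t = (x̄ − μ₀)/(s/√n) = (76.82 − 72.75)/(14.69/√60) = 2.146
df = n − 1 = 59
p-value = P(T ≥ 2.146) ≈ 0.018
Since p ≈ 0.018 < α = 0.05, reject H0; the evidence is statistically significant.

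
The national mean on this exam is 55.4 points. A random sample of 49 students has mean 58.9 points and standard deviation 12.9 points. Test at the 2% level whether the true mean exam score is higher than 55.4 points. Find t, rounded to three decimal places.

H0: μ = 55.4; H1: μ > 55.4 (one-sample t-test, right-tailed).
t = (x̄ − μ₀)/(s/√n) = (58.9 − 55.4)/(12.9/√49) = 1.899
df = n − 1 = 48
p-value = P(T ≥ 1.899) ≈ 0.0318
Since p ≈ 0.0318 > α = 0.02, fail to reject H0; the evidence is not statistically significant.

1.899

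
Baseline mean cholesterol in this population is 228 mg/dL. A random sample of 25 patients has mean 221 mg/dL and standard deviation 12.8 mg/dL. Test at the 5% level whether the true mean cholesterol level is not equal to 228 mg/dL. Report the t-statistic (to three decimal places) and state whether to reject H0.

t = -2.734; reject H0

H0: μ = 228; H1: μ ≠ 228 (one-sample t-test, two-sided).
t = (x̄ − μ₀)/(s/√n) = (221 − 228)/(12.8/√25) = -2.734
df = n − 1 = 24
Two-sided p-value ≈ 0.0116
Since p ≈ 0.0116 < α = 0.05, reject H0; the data support H1.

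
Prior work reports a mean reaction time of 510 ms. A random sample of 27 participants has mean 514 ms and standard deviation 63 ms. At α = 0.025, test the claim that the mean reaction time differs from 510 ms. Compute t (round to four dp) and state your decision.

t = 0.3299; fail to reject H0

H0: μ = 510; H1: μ ≠ 510 (one-sample t-test, two-sided).
t = (x̄ − μ₀)/(s/√n) = (514 − 510)/(63/√27) = 0.3299
df = n − 1 = 26
Two-sided p-value ≈ 0.7441
Since p ≈ 0.7441 > α = 0.025, fail to reject H0; the data do not provide sufficient evidence against H0.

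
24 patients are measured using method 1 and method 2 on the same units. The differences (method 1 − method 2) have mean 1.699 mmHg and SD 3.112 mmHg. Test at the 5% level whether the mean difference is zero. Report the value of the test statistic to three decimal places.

H0: μ_d = 0; H1: μ_d ≠ 0 (paired t-test on the differences, two-sided).
t = d̄/(s_d/√n) = 1.699/(3.112/√24) = 2.675
df = n − 1 = 23
Two-sided p-value ≈ 0.014
Since p ≈ 0.014 < α = 0.05, reject H0; the data support H1.

2.675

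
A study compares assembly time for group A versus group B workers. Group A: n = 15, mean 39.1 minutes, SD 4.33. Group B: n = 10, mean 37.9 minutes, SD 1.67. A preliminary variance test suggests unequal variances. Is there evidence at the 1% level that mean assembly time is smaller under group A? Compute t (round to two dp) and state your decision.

Let group 1 = group A, group 2 = group B. H0: μ_1 = μ_2; H1: μ_1 < μ_2 (Welch's two-sample t-test, left-tailed).
t = (x̄_1 − x̄_2)/√(s_1²/n_1 + s_2²/n_2) = (39.1 − 37.9)/√(4.33²/15 + 1.67²/10) = 0.97
Welch–Satterthwaite df ≈ 19.44
p-value = P(T ≤ 0.97) ≈ 0.8281
Since p ≈ 0.8281 > α = 0.01, fail to reject H0; the data do not provide sufficient evidence against H0.

t = 0.97; fail to reject H0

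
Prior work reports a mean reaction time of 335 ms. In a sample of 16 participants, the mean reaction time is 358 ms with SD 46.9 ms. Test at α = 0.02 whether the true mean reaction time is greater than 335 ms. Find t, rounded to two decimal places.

H0: μ = 335; H1: μ > 335 (one-sample t-test, right-tailed).
t = (x̄ − μ₀)/(s/√n) = (358 − 335)/(46.9/√16) = 1.96
df = n − 1 = 15
p-value = P(T ≥ 1.96) ≈ 0.034
Since p ≈ 0.034 > α = 0.02, fail to reject H0; the evidence is not statistically significant.

1.96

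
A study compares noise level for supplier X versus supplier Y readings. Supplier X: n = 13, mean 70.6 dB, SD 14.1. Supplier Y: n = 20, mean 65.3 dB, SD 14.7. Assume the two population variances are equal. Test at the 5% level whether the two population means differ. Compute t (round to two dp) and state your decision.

Let group 1 = supplier X, group 2 = supplier Y. H0: μ_1 = μ_2; H1: μ_1 ≠ μ_2 (two-sample pooled-variance t-test, two-sided).
s_p² = [(13−1)·14.1² + (20−1)·14.7²]/(13+20−2) = 209.401
t = (70.6 − 65.3)/√[209.401·(1/13 + 1/20)] = 1.03
df = n₁ + n₂ − 2 = 31
Two-sided p-value ≈ 0.312
Since p ≈ 0.312 > α = 0.05, fail to reject H0; the data do not provide sufficient evidence against H0.

t = 1.03; fail to reject H0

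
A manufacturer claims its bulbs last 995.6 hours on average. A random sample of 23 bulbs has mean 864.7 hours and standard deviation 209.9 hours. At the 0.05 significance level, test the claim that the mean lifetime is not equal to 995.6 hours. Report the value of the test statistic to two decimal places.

H0: μ = 995.6; H1: μ ≠ 995.6 (one-sample t-test, two-sided).
t = (x̄ − μ₀)/(s/√n) = (864.7 − 995.6)/(209.9/√23) = -2.99
df = n − 1 = 22
Two-sided p-value ≈ 0.0067
Since p ≈ 0.0067 < α = 0.05, reject H0; the evidence is statistically significant.

-2.99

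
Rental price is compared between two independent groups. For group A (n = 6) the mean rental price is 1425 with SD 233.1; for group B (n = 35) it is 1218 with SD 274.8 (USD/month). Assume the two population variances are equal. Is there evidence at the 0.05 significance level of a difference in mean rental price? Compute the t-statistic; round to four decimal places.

1.7363

Let group 1 = group A, group 2 = group B. H0: μ_1 = μ_2; H1: μ_1 ≠ μ_2 (two-sample pooled-variance t-test, two-sided).
s_p² = [(6−1)·233.1² + (35−1)·274.8²]/(6+35−2) = 72799.7
t = (1425 − 1218)/√[72799.7·(1/6 + 1/35)] = 1.7363
df = n₁ + n₂ − 2 = 39
Two-sided p-value ≈ 0.0904
Since p ≈ 0.0904 > α = 0.05, fail to reject H0; the data do not provide sufficient evidence against H0.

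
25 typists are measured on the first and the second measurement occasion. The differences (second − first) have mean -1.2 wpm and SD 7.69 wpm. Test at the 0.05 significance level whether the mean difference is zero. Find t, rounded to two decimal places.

H0: μ_d = 0; H1: μ_d ≠ 0 (paired t-test on the differences, two-sided).
t = d̄/(s_d/√n) = -1.2/(7.69/√25) = -0.78
df = n − 1 = 24
Two-sided p-value ≈ 0.443
Since p ≈ 0.443 > α = 0.05, fail to reject H0; the data do not provide sufficient evidence against H0.

-0.78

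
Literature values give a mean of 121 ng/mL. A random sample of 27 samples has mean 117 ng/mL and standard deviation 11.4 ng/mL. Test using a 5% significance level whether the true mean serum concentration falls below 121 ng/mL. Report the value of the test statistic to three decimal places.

-1.823

H0: μ = 121; H1: μ < 121 (one-sample t-test, left-tailed).
t = (x̄ − μ₀)/(s/√n) = (117 − 121)/(11.4/√27) = -1.823
df = n − 1 = 26
p-value = P(T ≤ -1.823) ≈ 0.0399
Since p ≈ 0.0399 < α = 0.05, reject H0; the data support H1.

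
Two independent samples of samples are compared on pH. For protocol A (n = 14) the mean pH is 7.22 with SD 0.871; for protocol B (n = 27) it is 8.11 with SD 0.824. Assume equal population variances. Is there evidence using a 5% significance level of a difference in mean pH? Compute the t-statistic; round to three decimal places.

-3.217

Let group 1 = protocol A, group 2 = protocol B. H0: μ_1 = μ_2; H1: μ_1 ≠ μ_2 (two-sample pooled-variance t-test, two-sided).
s_p² = [(14−1)·0.871² + (27−1)·0.824²]/(14+27−2) = 0.705531
t = (7.22 − 8.11)/√[0.705531·(1/14 + 1/27)] = -3.217
df = n₁ + n₂ − 2 = 39
Two-sided p-value ≈ 0.003
Since p ≈ 0.003 < α = 0.05, reject H0; the evidence is statistically significant.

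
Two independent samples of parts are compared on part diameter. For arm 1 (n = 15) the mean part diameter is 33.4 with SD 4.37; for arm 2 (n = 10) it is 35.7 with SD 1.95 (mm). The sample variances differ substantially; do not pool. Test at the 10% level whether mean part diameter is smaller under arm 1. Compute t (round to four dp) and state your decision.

Let group 1 = arm 1, group 2 = arm 2. H0: μ_1 = μ_2; H1: μ_1 < μ_2 (Welch's two-sample t-test, left-tailed).
t = (x̄_1 − x̄_2)/√(s_1²/n_1 + s_2²/n_2) = (33.4 − 35.7)/√(4.37²/15 + 1.95²/10) = -1.7887
Welch–Satterthwaite df ≈ 20.73
p-value = P(T ≤ -1.7887) ≈ 0.0441
Since p ≈ 0.0441 < α = 0.1, reject H0; the evidence is statistically significant.

t = -1.7887; reject H0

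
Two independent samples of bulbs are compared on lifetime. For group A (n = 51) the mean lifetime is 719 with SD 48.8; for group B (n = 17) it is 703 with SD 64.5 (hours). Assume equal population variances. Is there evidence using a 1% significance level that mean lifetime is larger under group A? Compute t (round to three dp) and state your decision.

t = 1.077; fail to reject H0

Let group 1 = group A, group 2 = group B. H0: μ_1 = μ_2; H1: μ_1 > μ_2 (two-sample pooled-variance t-test, right-tailed).
s_p² = [(51−1)·48.8² + (17−1)·64.5²]/(51+17−2) = 2812.67
t = (719 − 703)/√[2812.67·(1/51 + 1/17)] = 1.077
df = n₁ + n₂ − 2 = 66
p-value = P(T ≥ 1.077) ≈ 0.143
Since p ≈ 0.143 > α = 0.01, fail to reject H0; the data do not provide sufficient evidence against H0.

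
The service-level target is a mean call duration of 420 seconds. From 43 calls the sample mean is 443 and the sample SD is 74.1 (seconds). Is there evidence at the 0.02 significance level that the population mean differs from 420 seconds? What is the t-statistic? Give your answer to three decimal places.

2.035

H0: μ = 420; H1: μ ≠ 420 (one-sample t-test, two-sided).
t = (x̄ − μ₀)/(s/√n) = (443 − 420)/(74.1/√43) = 2.035
df = n − 1 = 42
Two-sided p-value ≈ 0.0482
Since p ≈ 0.0482 > α = 0.02, fail to reject H0; the data do not provide sufficient evidence against H0.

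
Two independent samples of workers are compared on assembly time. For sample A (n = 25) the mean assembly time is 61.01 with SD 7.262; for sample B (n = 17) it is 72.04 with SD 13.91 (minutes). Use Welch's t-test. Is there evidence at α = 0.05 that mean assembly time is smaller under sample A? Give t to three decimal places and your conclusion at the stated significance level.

Let group 1 = sample A, group 2 = sample B. H0: μ_1 = μ_2; H1: μ_1 < μ_2 (Welch's two-sample t-test, left-tailed).
t = (x̄_1 − x̄_2)/√(s_1²/n_1 + s_2²/n_2) = (61.01 − 72.04)/√(7.262²/25 + 13.91²/17) = -3.003
Welch–Satterthwaite df ≈ 21.98
p-value = P(T ≤ -3.003) ≈ 0.003
Since p ≈ 0.003 < α = 0.05, reject H0; the evidence is statistically significant.

t = -3.003; reject H0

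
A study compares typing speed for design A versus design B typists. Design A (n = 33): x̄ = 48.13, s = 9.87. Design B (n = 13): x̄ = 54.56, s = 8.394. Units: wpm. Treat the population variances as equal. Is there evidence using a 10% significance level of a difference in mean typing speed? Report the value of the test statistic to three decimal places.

Let group 1 = design A, group 2 = design B. H0: μ_1 = μ_2; H1: μ_1 ≠ μ_2 (two-sample pooled-variance t-test, two-sided).
s_p² = [(33−1)·9.87² + (13−1)·8.394²]/(33+13−2) = 90.0648
t = (48.13 − 54.56)/√[90.0648·(1/33 + 1/13)] = -2.069
df = n₁ + n₂ − 2 = 44
Two-sided p-value ≈ 0.044
Since p ≈ 0.044 < α = 0.1, reject H0; the data support H1.

-2.069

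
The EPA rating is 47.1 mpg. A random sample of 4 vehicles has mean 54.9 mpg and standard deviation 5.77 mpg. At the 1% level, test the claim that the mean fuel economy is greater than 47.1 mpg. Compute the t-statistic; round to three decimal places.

2.704

H0: μ = 47.1; H1: μ > 47.1 (one-sample t-test, right-tailed).
t = (x̄ − μ₀)/(s/√n) = (54.9 − 47.1)/(5.77/√4) = 2.704
df = n − 1 = 3
p-value = P(T ≥ 2.704) ≈ 0.0368
Since p ≈ 0.0368 > α = 0.01, fail to reject H0; the evidence is not statistically significant.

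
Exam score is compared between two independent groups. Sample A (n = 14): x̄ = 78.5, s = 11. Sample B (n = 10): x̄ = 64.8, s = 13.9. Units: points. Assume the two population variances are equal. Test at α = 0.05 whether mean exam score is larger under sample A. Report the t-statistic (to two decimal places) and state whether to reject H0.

Let group 1 = sample A, group 2 = sample B. H0: μ_1 = μ_2; H1: μ_1 > μ_2 (two-sample pooled-variance t-test, right-tailed).
s_p² = [(14−1)·11² + (10−1)·13.9²]/(14+10−2) = 150.54
t = (78.5 − 64.8)/√[150.54·(1/14 + 1/10)] = 2.70
df = n₁ + n₂ − 2 = 22
p-value = P(T ≥ 2.70) ≈ 0.0066
Since p ≈ 0.0066 < α = 0.05, reject H0; the evidence is statistically significant.

t = 2.70; reject H0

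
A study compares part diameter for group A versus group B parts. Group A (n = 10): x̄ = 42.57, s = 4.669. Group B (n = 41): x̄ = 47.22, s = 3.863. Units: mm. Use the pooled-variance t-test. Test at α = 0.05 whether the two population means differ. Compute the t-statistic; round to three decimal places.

-3.277

Let group 1 = group A, group 2 = group B. H0: μ_1 = μ_2; H1: μ_1 ≠ μ_2 (two-sample pooled-variance t-test, two-sided).
s_p² = [(10−1)·4.669² + (41−1)·3.863²]/(10+41−2) = 16.1859
t = (42.57 − 47.22)/√[16.1859·(1/10 + 1/41)] = -3.277
df = n₁ + n₂ − 2 = 49
Two-sided p-value ≈ 0.002
Since p ≈ 0.002 < α = 0.05, reject H0; the evidence is statistically significant.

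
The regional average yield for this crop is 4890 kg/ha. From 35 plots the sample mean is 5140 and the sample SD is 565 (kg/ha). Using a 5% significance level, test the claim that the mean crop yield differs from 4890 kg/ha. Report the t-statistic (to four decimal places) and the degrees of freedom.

t = 2.6177, df = 34

H0: μ = 4890; H1: μ ≠ 4890 (one-sample t-test, two-sided).
t = (x̄ − μ₀)/(s/√n) = (5140 − 4890)/(565/√35) = 2.6177
df = n − 1 = 34
Two-sided p-value ≈ 0.0131
Since p ≈ 0.0131 < α = 0.05, reject H0; the evidence is statistically significant.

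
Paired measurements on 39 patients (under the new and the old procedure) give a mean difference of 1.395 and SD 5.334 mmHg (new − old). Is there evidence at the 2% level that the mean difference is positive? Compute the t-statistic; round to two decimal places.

H0: μ_d = 0; H1: μ_d > 0 (paired t-test on the differences, right-tailed).
t = d̄/(s_d/√n) = 1.395/(5.334/√39) = 1.63
df = n − 1 = 38
p-value = P(T ≥ 1.63) ≈ 0.0553
Since p ≈ 0.0553 > α = 0.02, fail to reject H0; the evidence is not statistically significant.

1.63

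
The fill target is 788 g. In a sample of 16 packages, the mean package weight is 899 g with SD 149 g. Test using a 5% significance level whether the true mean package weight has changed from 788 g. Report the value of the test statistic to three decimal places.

H0: μ = 788; H1: μ ≠ 788 (one-sample t-test, two-sided).
t = (x̄ − μ₀)/(s/√n) = (899 − 788)/(149/√16) = 2.980
df = n − 1 = 15
Two-sided p-value ≈ 0.0093
Since p ≈ 0.0093 < α = 0.05, reject H0; the evidence is statistically significant.

2.980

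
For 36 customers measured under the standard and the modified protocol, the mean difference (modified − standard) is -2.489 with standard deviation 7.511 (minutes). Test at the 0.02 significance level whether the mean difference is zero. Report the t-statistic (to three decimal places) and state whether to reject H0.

t = -1.988; fail to reject H0

H0: μ_d = 0; H1: μ_d ≠ 0 (paired t-test on the differences, two-sided).
t = d̄/(s_d/√n) = -2.489/(7.511/√36) = -1.988
df = n − 1 = 35
Two-sided p-value ≈ 0.0546
Since p ≈ 0.0546 > α = 0.02, fail to reject H0; the evidence is not statistically significant.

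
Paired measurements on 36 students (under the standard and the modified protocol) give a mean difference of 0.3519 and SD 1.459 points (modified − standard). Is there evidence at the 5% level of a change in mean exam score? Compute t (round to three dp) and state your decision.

H0: μ_d = 0; H1: μ_d ≠ 0 (paired t-test on the differences, two-sided).
t = d̄/(s_d/√n) = 0.3519/(1.459/√36) = 1.447
df = n − 1 = 35
Two-sided p-value ≈ 0.157
Since p ≈ 0.157 > α = 0.05, fail to reject H0; the evidence is not statistically significant.

t = 1.447; fail to reject H0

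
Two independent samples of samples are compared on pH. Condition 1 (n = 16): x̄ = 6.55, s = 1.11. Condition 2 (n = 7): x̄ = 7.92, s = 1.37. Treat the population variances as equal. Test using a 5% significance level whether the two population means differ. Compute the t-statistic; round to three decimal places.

Let group 1 = condition 1, group 2 = condition 2. H0: μ_1 = μ_2; H1: μ_1 ≠ μ_2 (two-sample pooled-variance t-test, two-sided).
s_p² = [(16−1)·1.11² + (7−1)·1.37²]/(16+7−2) = 1.41633
t = (6.55 − 7.92)/√[1.41633·(1/16 + 1/7)] = -2.540
df = n₁ + n₂ − 2 = 21
Two-sided p-value ≈ 0.019
Since p ≈ 0.019 < α = 0.05, reject H0; the data support H1.

-2.540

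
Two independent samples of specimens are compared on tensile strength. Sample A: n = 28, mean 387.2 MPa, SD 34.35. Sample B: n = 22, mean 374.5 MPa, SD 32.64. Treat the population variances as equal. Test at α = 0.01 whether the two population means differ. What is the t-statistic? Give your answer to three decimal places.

1.326

Let group 1 = sample A, group 2 = sample B. H0: μ_1 = μ_2; H1: μ_1 ≠ μ_2 (two-sample pooled-variance t-test, two-sided).
s_p² = [(28−1)·34.35² + (22−1)·32.64²]/(28+22−2) = 1129.81
t = (387.2 − 374.5)/√[1129.81·(1/28 + 1/22)] = 1.326
df = n₁ + n₂ − 2 = 48
Two-sided p-value ≈ 0.1911
Since p ≈ 0.1911 > α = 0.01, fail to reject H0; the data do not provide sufficient evidence against H0.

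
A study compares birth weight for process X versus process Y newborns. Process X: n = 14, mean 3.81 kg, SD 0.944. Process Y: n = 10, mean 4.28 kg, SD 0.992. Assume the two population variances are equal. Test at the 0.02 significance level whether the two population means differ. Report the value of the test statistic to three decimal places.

-1.178

Let group 1 = process X, group 2 = process Y. H0: μ_1 = μ_2; H1: μ_1 ≠ μ_2 (two-sample pooled-variance t-test, two-sided).
s_p² = [(14−1)·0.944² + (10−1)·0.992²]/(14+10−2) = 0.929152
t = (3.81 − 4.28)/√[0.929152·(1/14 + 1/10)] = -1.178
df = n₁ + n₂ − 2 = 22
Two-sided p-value ≈ 0.252
Since p ≈ 0.252 > α = 0.02, fail to reject H0; the data do not provide sufficient evidence against H0.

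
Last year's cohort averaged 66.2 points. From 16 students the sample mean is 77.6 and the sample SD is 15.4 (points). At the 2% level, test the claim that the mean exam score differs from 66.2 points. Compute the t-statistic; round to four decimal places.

2.9610

H0: μ = 66.2; H1: μ ≠ 66.2 (one-sample t-test, two-sided).
t = (x̄ − μ₀)/(s/√n) = (77.6 − 66.2)/(15.4/√16) = 2.9610
df = n − 1 = 15
Two-sided p-value ≈ 0.0097
Since p ≈ 0.0097 < α = 0.02, reject H0; the evidence is statistically significant.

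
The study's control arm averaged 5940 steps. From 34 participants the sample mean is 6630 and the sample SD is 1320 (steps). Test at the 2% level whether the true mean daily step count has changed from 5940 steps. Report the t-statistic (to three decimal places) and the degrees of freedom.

H0: μ = 5940; H1: μ ≠ 5940 (one-sample t-test, two-sided).
t = (x̄ − μ₀)/(s/√n) = (6630 − 5940)/(1320/√34) = 3.048
df = n − 1 = 33
Two-sided p-value ≈ 0.0045
Since p ≈ 0.0045 < α = 0.02, reject H0; the evidence is statistically significant.

t = 3.048, df = 33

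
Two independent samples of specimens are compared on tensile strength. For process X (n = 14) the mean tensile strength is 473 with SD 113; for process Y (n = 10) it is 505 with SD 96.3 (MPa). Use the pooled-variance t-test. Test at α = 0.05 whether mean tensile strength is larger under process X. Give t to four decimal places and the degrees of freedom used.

t = -0.7258, df = 22

Let group 1 = process X, group 2 = process Y. H0: μ_1 = μ_2; H1: μ_1 > μ_2 (two-sample pooled-variance t-test, right-tailed).
s_p² = [(14−1)·113² + (10−1)·96.3²]/(14+10−2) = 11339.1
t = (473 − 505)/√[11339.1·(1/14 + 1/10)] = -0.7258
df = n₁ + n₂ − 2 = 22
p-value = P(T ≥ -0.7258) ≈ 0.762
Since p ≈ 0.762 > α = 0.05, fail to reject H0; the evidence is not statistically significant.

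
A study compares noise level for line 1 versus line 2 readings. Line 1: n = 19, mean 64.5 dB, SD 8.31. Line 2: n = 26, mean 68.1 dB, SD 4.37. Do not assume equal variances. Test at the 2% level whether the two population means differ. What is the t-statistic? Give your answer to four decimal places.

-1.7223

Let group 1 = line 1, group 2 = line 2. H0: μ_1 = μ_2; H1: μ_1 ≠ μ_2 (Welch's two-sample t-test, two-sided).
t = (x̄_1 − x̄_2)/√(s_1²/n_1 + s_2²/n_2) = (64.5 − 68.1)/√(8.31²/19 + 4.37²/26) = -1.7223
Welch–Satterthwaite df ≈ 25.27
Two-sided p-value ≈ 0.0972
Since p ≈ 0.0972 > α = 0.02, fail to reject H0; the data do not provide sufficient evidence against H0.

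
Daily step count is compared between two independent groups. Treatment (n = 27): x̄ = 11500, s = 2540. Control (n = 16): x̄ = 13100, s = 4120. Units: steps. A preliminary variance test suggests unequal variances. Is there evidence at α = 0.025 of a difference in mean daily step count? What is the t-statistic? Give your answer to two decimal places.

Let group 1 = treatment, group 2 = control. H0: μ_1 = μ_2; H1: μ_1 ≠ μ_2 (Welch's two-sample t-test, two-sided).
t = (x̄_1 − x̄_2)/√(s_1²/n_1 + s_2²/n_2) = (11500 − 13100)/√(2540²/27 + 4120²/16) = -1.40
Welch–Satterthwaite df ≈ 21.88
Two-sided p-value ≈ 0.1745
Since p ≈ 0.1745 > α = 0.025, fail to reject H0; the data do not provide sufficient evidence against H0.

-1.40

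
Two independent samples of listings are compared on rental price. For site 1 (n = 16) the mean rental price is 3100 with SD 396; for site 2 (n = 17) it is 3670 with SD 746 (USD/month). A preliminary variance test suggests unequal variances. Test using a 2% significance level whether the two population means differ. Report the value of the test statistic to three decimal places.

-2.764

Let group 1 = site 1, group 2 = site 2. H0: μ_1 = μ_2; H1: μ_1 ≠ μ_2 (Welch's two-sample t-test, two-sided).
t = (x̄_1 − x̄_2)/√(s_1²/n_1 + s_2²/n_2) = (3100 − 3670)/√(396²/16 + 746²/17) = -2.764
Welch–Satterthwaite df ≈ 24.66
Two-sided p-value ≈ 0.0106
Since p ≈ 0.0106 < α = 0.02, reject H0; the data support H1.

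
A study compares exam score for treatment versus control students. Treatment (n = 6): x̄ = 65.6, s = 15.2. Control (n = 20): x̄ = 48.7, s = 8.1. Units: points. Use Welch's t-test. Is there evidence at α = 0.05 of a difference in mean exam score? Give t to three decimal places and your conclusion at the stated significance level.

t = 2.614; reject H0

Let group 1 = treatment, group 2 = control. H0: μ_1 = μ_2; H1: μ_1 ≠ μ_2 (Welch's two-sample t-test, two-sided).
t = (x̄_1 − x̄_2)/√(s_1²/n_1 + s_2²/n_2) = (65.6 − 48.7)/√(15.2²/6 + 8.1²/20) = 2.614
Welch–Satterthwaite df ≈ 5.88
Two-sided p-value ≈ 0.041
Since p ≈ 0.041 < α = 0.05, reject H0; the data support H1.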